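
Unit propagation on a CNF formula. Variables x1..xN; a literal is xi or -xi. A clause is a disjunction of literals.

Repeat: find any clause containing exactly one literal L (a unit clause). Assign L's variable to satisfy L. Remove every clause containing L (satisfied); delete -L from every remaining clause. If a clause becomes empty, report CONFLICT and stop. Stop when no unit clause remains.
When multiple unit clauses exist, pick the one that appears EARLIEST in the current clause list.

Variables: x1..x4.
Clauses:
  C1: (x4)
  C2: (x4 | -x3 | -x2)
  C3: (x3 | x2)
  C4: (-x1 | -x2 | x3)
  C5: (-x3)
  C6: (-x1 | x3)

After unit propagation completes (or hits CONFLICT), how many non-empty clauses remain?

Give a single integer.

Answer: 0

Derivation:
unit clause [4] forces x4=T; simplify:
  satisfied 2 clause(s); 4 remain; assigned so far: [4]
unit clause [-3] forces x3=F; simplify:
  drop 3 from [3, 2] -> [2]
  drop 3 from [-1, -2, 3] -> [-1, -2]
  drop 3 from [-1, 3] -> [-1]
  satisfied 1 clause(s); 3 remain; assigned so far: [3, 4]
unit clause [2] forces x2=T; simplify:
  drop -2 from [-1, -2] -> [-1]
  satisfied 1 clause(s); 2 remain; assigned so far: [2, 3, 4]
unit clause [-1] forces x1=F; simplify:
  satisfied 2 clause(s); 0 remain; assigned so far: [1, 2, 3, 4]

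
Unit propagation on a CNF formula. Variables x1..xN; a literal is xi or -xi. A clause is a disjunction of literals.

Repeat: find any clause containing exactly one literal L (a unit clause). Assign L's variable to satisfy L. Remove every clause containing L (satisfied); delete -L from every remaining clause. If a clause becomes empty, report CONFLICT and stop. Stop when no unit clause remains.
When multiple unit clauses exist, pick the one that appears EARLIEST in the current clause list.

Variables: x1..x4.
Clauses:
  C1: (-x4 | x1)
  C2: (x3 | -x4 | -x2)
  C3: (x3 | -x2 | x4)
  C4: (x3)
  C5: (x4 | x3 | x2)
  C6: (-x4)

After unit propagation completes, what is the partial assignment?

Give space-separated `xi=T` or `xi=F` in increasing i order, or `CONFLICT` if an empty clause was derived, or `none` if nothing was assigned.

Answer: x3=T x4=F

Derivation:
unit clause [3] forces x3=T; simplify:
  satisfied 4 clause(s); 2 remain; assigned so far: [3]
unit clause [-4] forces x4=F; simplify:
  satisfied 2 clause(s); 0 remain; assigned so far: [3, 4]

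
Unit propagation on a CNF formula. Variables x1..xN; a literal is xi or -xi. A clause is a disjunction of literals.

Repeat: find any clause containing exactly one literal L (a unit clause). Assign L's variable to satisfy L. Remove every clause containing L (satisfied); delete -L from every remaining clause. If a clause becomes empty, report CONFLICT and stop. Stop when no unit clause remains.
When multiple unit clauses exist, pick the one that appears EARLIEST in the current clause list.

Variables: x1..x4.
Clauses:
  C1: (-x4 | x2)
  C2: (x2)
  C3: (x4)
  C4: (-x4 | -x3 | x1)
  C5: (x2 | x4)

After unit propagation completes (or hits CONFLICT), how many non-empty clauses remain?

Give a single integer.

Answer: 1

Derivation:
unit clause [2] forces x2=T; simplify:
  satisfied 3 clause(s); 2 remain; assigned so far: [2]
unit clause [4] forces x4=T; simplify:
  drop -4 from [-4, -3, 1] -> [-3, 1]
  satisfied 1 clause(s); 1 remain; assigned so far: [2, 4]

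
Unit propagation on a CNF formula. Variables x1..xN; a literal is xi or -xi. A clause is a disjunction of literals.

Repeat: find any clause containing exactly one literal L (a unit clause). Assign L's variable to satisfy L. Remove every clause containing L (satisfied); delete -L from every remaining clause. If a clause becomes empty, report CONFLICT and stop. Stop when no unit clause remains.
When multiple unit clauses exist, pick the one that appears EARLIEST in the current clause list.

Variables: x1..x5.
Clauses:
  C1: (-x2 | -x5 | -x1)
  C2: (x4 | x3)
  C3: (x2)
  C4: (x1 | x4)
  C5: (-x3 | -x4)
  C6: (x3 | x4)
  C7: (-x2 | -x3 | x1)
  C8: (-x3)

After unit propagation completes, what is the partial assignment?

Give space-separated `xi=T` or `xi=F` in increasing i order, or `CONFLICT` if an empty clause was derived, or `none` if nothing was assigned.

Answer: x2=T x3=F x4=T

Derivation:
unit clause [2] forces x2=T; simplify:
  drop -2 from [-2, -5, -1] -> [-5, -1]
  drop -2 from [-2, -3, 1] -> [-3, 1]
  satisfied 1 clause(s); 7 remain; assigned so far: [2]
unit clause [-3] forces x3=F; simplify:
  drop 3 from [4, 3] -> [4]
  drop 3 from [3, 4] -> [4]
  satisfied 3 clause(s); 4 remain; assigned so far: [2, 3]
unit clause [4] forces x4=T; simplify:
  satisfied 3 clause(s); 1 remain; assigned so far: [2, 3, 4]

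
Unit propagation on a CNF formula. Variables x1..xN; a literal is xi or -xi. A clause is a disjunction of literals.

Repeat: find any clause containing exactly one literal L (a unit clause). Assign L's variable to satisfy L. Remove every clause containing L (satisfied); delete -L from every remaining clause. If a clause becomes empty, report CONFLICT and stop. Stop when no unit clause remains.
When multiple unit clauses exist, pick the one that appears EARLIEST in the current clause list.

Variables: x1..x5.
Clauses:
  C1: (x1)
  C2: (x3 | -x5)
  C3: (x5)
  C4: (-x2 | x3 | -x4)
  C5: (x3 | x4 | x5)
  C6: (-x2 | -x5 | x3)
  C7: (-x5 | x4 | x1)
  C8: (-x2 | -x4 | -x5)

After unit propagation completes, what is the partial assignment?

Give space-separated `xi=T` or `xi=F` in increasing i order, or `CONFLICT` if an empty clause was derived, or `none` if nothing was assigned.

unit clause [1] forces x1=T; simplify:
  satisfied 2 clause(s); 6 remain; assigned so far: [1]
unit clause [5] forces x5=T; simplify:
  drop -5 from [3, -5] -> [3]
  drop -5 from [-2, -5, 3] -> [-2, 3]
  drop -5 from [-2, -4, -5] -> [-2, -4]
  satisfied 2 clause(s); 4 remain; assigned so far: [1, 5]
unit clause [3] forces x3=T; simplify:
  satisfied 3 clause(s); 1 remain; assigned so far: [1, 3, 5]

Answer: x1=T x3=T x5=T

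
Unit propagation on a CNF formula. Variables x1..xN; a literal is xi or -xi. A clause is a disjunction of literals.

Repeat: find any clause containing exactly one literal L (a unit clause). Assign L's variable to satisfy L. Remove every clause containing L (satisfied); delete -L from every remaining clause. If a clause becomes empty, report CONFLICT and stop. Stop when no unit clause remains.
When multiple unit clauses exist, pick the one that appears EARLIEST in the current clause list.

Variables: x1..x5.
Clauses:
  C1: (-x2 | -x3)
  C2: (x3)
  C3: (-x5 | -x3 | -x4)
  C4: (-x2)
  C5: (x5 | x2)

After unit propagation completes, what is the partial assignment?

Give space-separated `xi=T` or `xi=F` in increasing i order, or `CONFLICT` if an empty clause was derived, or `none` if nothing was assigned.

Answer: x2=F x3=T x4=F x5=T

Derivation:
unit clause [3] forces x3=T; simplify:
  drop -3 from [-2, -3] -> [-2]
  drop -3 from [-5, -3, -4] -> [-5, -4]
  satisfied 1 clause(s); 4 remain; assigned so far: [3]
unit clause [-2] forces x2=F; simplify:
  drop 2 from [5, 2] -> [5]
  satisfied 2 clause(s); 2 remain; assigned so far: [2, 3]
unit clause [5] forces x5=T; simplify:
  drop -5 from [-5, -4] -> [-4]
  satisfied 1 clause(s); 1 remain; assigned so far: [2, 3, 5]
unit clause [-4] forces x4=F; simplify:
  satisfied 1 clause(s); 0 remain; assigned so far: [2, 3, 4, 5]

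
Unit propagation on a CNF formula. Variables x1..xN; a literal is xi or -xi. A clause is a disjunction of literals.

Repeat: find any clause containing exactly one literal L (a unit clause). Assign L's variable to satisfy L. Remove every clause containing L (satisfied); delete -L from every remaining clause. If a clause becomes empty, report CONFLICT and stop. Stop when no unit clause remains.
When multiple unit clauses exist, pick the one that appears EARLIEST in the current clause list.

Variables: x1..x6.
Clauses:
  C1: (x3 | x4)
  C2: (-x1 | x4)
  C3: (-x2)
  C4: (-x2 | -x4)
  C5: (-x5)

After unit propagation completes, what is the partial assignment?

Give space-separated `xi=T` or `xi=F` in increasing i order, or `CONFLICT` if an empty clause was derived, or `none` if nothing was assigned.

unit clause [-2] forces x2=F; simplify:
  satisfied 2 clause(s); 3 remain; assigned so far: [2]
unit clause [-5] forces x5=F; simplify:
  satisfied 1 clause(s); 2 remain; assigned so far: [2, 5]

Answer: x2=F x5=F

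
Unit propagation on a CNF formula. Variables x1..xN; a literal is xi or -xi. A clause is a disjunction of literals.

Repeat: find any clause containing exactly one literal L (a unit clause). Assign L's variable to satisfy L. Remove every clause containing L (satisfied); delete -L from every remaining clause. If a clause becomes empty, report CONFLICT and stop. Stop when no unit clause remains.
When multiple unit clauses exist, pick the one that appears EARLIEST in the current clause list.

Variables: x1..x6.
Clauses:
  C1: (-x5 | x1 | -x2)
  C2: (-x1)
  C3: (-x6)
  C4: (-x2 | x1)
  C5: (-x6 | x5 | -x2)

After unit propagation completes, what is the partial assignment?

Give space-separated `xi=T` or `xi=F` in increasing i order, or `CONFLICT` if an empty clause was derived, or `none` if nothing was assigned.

Answer: x1=F x2=F x6=F

Derivation:
unit clause [-1] forces x1=F; simplify:
  drop 1 from [-5, 1, -2] -> [-5, -2]
  drop 1 from [-2, 1] -> [-2]
  satisfied 1 clause(s); 4 remain; assigned so far: [1]
unit clause [-6] forces x6=F; simplify:
  satisfied 2 clause(s); 2 remain; assigned so far: [1, 6]
unit clause [-2] forces x2=F; simplify:
  satisfied 2 clause(s); 0 remain; assigned so far: [1, 2, 6]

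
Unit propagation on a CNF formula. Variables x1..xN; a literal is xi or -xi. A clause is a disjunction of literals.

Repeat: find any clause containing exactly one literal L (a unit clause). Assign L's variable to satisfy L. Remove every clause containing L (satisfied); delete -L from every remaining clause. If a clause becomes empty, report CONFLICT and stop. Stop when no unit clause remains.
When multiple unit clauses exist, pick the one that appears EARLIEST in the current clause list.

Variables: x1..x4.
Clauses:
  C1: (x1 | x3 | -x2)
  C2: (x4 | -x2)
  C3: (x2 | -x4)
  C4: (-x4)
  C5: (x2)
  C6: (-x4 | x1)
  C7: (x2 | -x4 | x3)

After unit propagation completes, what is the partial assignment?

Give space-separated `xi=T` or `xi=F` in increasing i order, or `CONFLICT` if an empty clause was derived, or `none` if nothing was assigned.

unit clause [-4] forces x4=F; simplify:
  drop 4 from [4, -2] -> [-2]
  satisfied 4 clause(s); 3 remain; assigned so far: [4]
unit clause [-2] forces x2=F; simplify:
  drop 2 from [2] -> [] (empty!)
  satisfied 2 clause(s); 1 remain; assigned so far: [2, 4]
CONFLICT (empty clause)

Answer: CONFLICT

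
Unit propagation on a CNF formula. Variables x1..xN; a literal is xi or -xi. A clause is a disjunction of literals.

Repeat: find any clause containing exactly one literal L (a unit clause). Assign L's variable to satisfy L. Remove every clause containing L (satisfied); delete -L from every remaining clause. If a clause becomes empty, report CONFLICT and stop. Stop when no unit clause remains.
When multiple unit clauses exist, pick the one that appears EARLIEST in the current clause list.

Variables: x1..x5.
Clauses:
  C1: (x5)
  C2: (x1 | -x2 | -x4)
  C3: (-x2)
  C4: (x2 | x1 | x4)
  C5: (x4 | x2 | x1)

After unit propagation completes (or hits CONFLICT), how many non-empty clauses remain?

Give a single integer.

unit clause [5] forces x5=T; simplify:
  satisfied 1 clause(s); 4 remain; assigned so far: [5]
unit clause [-2] forces x2=F; simplify:
  drop 2 from [2, 1, 4] -> [1, 4]
  drop 2 from [4, 2, 1] -> [4, 1]
  satisfied 2 clause(s); 2 remain; assigned so far: [2, 5]

Answer: 2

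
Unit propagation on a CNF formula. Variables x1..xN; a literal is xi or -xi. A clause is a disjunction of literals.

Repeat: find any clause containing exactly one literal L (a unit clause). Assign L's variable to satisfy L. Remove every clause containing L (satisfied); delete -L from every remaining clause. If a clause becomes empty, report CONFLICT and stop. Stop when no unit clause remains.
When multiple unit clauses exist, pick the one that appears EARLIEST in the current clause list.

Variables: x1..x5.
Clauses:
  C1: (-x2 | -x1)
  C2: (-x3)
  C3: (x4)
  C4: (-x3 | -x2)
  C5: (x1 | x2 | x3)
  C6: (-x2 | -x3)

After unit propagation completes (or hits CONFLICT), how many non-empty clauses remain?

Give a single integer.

unit clause [-3] forces x3=F; simplify:
  drop 3 from [1, 2, 3] -> [1, 2]
  satisfied 3 clause(s); 3 remain; assigned so far: [3]
unit clause [4] forces x4=T; simplify:
  satisfied 1 clause(s); 2 remain; assigned so far: [3, 4]

Answer: 2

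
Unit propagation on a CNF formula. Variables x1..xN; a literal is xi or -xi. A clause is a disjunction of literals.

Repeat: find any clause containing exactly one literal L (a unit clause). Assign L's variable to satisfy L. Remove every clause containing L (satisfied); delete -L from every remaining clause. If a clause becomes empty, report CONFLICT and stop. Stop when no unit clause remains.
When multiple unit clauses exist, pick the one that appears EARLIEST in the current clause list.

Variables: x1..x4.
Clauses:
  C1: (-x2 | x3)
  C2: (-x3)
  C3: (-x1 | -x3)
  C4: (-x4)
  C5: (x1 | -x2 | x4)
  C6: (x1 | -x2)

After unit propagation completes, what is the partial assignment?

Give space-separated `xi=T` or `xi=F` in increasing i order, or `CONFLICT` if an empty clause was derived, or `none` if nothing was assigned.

unit clause [-3] forces x3=F; simplify:
  drop 3 from [-2, 3] -> [-2]
  satisfied 2 clause(s); 4 remain; assigned so far: [3]
unit clause [-2] forces x2=F; simplify:
  satisfied 3 clause(s); 1 remain; assigned so far: [2, 3]
unit clause [-4] forces x4=F; simplify:
  satisfied 1 clause(s); 0 remain; assigned so far: [2, 3, 4]

Answer: x2=F x3=F x4=F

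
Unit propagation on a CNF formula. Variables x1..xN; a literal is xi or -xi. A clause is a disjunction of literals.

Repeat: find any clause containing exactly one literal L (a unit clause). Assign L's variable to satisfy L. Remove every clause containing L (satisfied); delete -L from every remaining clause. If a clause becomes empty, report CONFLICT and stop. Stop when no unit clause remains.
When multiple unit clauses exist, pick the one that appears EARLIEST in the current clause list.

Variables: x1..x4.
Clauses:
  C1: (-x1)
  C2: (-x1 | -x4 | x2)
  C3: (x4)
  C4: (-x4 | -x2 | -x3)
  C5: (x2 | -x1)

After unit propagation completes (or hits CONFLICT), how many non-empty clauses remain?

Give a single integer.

unit clause [-1] forces x1=F; simplify:
  satisfied 3 clause(s); 2 remain; assigned so far: [1]
unit clause [4] forces x4=T; simplify:
  drop -4 from [-4, -2, -3] -> [-2, -3]
  satisfied 1 clause(s); 1 remain; assigned so far: [1, 4]

Answer: 1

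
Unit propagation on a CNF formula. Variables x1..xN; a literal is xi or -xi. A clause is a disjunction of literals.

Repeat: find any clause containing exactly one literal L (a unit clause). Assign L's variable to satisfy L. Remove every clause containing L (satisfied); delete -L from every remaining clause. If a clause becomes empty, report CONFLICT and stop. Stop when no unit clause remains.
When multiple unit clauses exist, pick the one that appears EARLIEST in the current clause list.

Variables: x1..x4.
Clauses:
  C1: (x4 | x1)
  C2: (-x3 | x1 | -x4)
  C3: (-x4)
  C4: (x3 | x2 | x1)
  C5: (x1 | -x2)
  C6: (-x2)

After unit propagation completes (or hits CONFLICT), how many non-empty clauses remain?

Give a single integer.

Answer: 0

Derivation:
unit clause [-4] forces x4=F; simplify:
  drop 4 from [4, 1] -> [1]
  satisfied 2 clause(s); 4 remain; assigned so far: [4]
unit clause [1] forces x1=T; simplify:
  satisfied 3 clause(s); 1 remain; assigned so far: [1, 4]
unit clause [-2] forces x2=F; simplify:
  satisfied 1 clause(s); 0 remain; assigned so far: [1, 2, 4]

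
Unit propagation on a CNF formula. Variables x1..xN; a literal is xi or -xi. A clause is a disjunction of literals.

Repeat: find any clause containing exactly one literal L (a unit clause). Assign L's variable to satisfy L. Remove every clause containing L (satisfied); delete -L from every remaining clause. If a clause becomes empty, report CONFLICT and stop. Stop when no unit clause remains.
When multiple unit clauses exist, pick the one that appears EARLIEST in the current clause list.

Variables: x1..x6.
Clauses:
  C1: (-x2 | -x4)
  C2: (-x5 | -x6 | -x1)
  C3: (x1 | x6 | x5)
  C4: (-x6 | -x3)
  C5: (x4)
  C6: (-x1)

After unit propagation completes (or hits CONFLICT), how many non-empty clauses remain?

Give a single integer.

Answer: 2

Derivation:
unit clause [4] forces x4=T; simplify:
  drop -4 from [-2, -4] -> [-2]
  satisfied 1 clause(s); 5 remain; assigned so far: [4]
unit clause [-2] forces x2=F; simplify:
  satisfied 1 clause(s); 4 remain; assigned so far: [2, 4]
unit clause [-1] forces x1=F; simplify:
  drop 1 from [1, 6, 5] -> [6, 5]
  satisfied 2 clause(s); 2 remain; assigned so far: [1, 2, 4]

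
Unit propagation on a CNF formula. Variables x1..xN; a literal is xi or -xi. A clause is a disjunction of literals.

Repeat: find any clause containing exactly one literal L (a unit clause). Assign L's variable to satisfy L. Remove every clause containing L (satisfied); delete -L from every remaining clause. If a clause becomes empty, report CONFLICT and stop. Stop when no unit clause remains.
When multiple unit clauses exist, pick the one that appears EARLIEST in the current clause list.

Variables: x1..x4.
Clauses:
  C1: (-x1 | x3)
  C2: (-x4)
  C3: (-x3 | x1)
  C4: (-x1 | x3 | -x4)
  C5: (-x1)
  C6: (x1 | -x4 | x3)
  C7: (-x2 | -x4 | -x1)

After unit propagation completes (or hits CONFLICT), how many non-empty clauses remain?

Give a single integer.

Answer: 0

Derivation:
unit clause [-4] forces x4=F; simplify:
  satisfied 4 clause(s); 3 remain; assigned so far: [4]
unit clause [-1] forces x1=F; simplify:
  drop 1 from [-3, 1] -> [-3]
  satisfied 2 clause(s); 1 remain; assigned so far: [1, 4]
unit clause [-3] forces x3=F; simplify:
  satisfied 1 clause(s); 0 remain; assigned so far: [1, 3, 4]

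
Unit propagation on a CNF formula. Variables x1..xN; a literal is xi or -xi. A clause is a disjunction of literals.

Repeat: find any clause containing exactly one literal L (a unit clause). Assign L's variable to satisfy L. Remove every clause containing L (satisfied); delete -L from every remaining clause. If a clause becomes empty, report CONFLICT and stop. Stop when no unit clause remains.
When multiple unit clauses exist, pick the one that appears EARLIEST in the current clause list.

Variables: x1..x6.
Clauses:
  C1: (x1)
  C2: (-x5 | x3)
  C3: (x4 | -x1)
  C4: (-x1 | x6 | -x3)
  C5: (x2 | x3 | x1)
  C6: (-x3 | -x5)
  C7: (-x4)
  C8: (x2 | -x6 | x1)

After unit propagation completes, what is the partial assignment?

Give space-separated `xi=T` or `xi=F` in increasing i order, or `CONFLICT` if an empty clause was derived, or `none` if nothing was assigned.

Answer: CONFLICT

Derivation:
unit clause [1] forces x1=T; simplify:
  drop -1 from [4, -1] -> [4]
  drop -1 from [-1, 6, -3] -> [6, -3]
  satisfied 3 clause(s); 5 remain; assigned so far: [1]
unit clause [4] forces x4=T; simplify:
  drop -4 from [-4] -> [] (empty!)
  satisfied 1 clause(s); 4 remain; assigned so far: [1, 4]
CONFLICT (empty clause)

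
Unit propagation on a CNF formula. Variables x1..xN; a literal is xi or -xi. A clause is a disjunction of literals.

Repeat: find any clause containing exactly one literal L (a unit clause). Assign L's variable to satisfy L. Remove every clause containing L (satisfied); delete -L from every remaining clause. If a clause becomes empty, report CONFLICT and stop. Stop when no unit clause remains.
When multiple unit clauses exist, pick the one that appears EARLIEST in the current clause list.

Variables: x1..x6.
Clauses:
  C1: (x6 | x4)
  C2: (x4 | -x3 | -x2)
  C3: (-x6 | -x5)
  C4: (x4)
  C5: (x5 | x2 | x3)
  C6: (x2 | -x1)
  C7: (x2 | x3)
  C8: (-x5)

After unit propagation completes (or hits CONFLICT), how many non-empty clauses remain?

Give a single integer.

Answer: 3

Derivation:
unit clause [4] forces x4=T; simplify:
  satisfied 3 clause(s); 5 remain; assigned so far: [4]
unit clause [-5] forces x5=F; simplify:
  drop 5 from [5, 2, 3] -> [2, 3]
  satisfied 2 clause(s); 3 remain; assigned so far: [4, 5]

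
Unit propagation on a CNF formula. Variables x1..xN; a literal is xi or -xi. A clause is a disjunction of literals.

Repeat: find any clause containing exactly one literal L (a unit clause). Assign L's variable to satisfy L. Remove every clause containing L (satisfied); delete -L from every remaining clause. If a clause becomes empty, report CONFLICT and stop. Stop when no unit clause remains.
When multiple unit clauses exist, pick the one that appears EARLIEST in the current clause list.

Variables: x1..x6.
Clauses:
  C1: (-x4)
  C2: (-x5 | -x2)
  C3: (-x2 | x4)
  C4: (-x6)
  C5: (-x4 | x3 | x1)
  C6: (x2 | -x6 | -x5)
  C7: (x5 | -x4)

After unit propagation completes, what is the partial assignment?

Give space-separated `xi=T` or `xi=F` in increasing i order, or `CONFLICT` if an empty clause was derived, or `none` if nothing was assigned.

unit clause [-4] forces x4=F; simplify:
  drop 4 from [-2, 4] -> [-2]
  satisfied 3 clause(s); 4 remain; assigned so far: [4]
unit clause [-2] forces x2=F; simplify:
  drop 2 from [2, -6, -5] -> [-6, -5]
  satisfied 2 clause(s); 2 remain; assigned so far: [2, 4]
unit clause [-6] forces x6=F; simplify:
  satisfied 2 clause(s); 0 remain; assigned so far: [2, 4, 6]

Answer: x2=F x4=F x6=F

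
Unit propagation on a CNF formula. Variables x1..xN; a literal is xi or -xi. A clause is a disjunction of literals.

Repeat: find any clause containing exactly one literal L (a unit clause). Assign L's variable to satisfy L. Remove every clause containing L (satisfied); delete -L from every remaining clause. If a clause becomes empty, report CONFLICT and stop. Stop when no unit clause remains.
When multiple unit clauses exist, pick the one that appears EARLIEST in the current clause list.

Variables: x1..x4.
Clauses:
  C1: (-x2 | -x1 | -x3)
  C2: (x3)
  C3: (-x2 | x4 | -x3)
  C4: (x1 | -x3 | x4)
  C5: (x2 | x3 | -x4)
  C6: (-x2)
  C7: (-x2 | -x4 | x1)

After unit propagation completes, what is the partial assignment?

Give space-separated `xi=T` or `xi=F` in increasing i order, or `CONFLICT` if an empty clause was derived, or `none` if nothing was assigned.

unit clause [3] forces x3=T; simplify:
  drop -3 from [-2, -1, -3] -> [-2, -1]
  drop -3 from [-2, 4, -3] -> [-2, 4]
  drop -3 from [1, -3, 4] -> [1, 4]
  satisfied 2 clause(s); 5 remain; assigned so far: [3]
unit clause [-2] forces x2=F; simplify:
  satisfied 4 clause(s); 1 remain; assigned so far: [2, 3]

Answer: x2=F x3=T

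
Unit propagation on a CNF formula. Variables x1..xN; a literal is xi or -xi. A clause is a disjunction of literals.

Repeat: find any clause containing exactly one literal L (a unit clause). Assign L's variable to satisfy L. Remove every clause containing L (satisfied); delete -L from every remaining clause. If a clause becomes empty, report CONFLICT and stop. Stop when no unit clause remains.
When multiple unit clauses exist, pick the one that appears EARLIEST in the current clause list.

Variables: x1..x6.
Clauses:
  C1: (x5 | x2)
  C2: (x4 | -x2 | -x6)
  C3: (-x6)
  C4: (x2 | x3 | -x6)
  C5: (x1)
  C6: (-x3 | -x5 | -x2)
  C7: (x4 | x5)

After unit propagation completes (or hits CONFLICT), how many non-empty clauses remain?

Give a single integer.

unit clause [-6] forces x6=F; simplify:
  satisfied 3 clause(s); 4 remain; assigned so far: [6]
unit clause [1] forces x1=T; simplify:
  satisfied 1 clause(s); 3 remain; assigned so far: [1, 6]

Answer: 3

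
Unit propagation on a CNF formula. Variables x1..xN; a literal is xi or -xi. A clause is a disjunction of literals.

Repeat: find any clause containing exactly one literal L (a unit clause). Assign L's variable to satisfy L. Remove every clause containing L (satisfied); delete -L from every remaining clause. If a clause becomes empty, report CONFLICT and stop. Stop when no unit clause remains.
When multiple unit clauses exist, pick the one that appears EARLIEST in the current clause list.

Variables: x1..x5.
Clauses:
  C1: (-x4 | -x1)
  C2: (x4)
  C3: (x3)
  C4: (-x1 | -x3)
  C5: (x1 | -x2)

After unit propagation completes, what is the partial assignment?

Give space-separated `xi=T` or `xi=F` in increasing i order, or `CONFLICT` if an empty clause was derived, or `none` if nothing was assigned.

Answer: x1=F x2=F x3=T x4=T

Derivation:
unit clause [4] forces x4=T; simplify:
  drop -4 from [-4, -1] -> [-1]
  satisfied 1 clause(s); 4 remain; assigned so far: [4]
unit clause [-1] forces x1=F; simplify:
  drop 1 from [1, -2] -> [-2]
  satisfied 2 clause(s); 2 remain; assigned so far: [1, 4]
unit clause [3] forces x3=T; simplify:
  satisfied 1 clause(s); 1 remain; assigned so far: [1, 3, 4]
unit clause [-2] forces x2=F; simplify:
  satisfied 1 clause(s); 0 remain; assigned so far: [1, 2, 3, 4]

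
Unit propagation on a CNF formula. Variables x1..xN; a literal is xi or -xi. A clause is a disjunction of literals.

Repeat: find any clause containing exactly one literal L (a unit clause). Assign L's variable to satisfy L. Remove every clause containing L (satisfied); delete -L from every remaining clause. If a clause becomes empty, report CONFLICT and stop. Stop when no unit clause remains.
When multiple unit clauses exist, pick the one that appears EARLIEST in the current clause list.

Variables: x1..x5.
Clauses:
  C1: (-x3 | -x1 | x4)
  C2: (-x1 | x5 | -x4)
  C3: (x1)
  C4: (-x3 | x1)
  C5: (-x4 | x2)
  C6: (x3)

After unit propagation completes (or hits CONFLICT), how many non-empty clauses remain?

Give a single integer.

Answer: 0

Derivation:
unit clause [1] forces x1=T; simplify:
  drop -1 from [-3, -1, 4] -> [-3, 4]
  drop -1 from [-1, 5, -4] -> [5, -4]
  satisfied 2 clause(s); 4 remain; assigned so far: [1]
unit clause [3] forces x3=T; simplify:
  drop -3 from [-3, 4] -> [4]
  satisfied 1 clause(s); 3 remain; assigned so far: [1, 3]
unit clause [4] forces x4=T; simplify:
  drop -4 from [5, -4] -> [5]
  drop -4 from [-4, 2] -> [2]
  satisfied 1 clause(s); 2 remain; assigned so far: [1, 3, 4]
unit clause [5] forces x5=T; simplify:
  satisfied 1 clause(s); 1 remain; assigned so far: [1, 3, 4, 5]
unit clause [2] forces x2=T; simplify:
  satisfied 1 clause(s); 0 remain; assigned so far: [1, 2, 3, 4, 5]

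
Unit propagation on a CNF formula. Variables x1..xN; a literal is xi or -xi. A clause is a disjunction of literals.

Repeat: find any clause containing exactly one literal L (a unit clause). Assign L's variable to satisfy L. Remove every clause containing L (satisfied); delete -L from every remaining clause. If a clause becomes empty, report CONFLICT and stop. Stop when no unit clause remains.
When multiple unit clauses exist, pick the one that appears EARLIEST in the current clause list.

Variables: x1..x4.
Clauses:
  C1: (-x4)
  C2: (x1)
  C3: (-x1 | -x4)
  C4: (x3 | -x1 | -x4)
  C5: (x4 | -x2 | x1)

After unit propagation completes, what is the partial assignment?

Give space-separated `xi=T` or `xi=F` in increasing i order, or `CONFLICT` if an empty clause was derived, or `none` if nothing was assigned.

unit clause [-4] forces x4=F; simplify:
  drop 4 from [4, -2, 1] -> [-2, 1]
  satisfied 3 clause(s); 2 remain; assigned so far: [4]
unit clause [1] forces x1=T; simplify:
  satisfied 2 clause(s); 0 remain; assigned so far: [1, 4]

Answer: x1=T x4=F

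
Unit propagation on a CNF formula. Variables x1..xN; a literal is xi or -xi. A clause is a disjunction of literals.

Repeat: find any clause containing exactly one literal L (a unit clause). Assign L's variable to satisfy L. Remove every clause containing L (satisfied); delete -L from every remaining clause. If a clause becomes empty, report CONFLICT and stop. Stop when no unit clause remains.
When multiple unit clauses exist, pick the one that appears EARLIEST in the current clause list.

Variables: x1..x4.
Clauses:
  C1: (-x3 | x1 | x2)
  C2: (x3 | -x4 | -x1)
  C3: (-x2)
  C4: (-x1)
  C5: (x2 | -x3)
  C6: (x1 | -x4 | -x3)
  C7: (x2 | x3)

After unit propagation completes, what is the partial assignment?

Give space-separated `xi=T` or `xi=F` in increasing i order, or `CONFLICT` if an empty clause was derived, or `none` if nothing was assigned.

unit clause [-2] forces x2=F; simplify:
  drop 2 from [-3, 1, 2] -> [-3, 1]
  drop 2 from [2, -3] -> [-3]
  drop 2 from [2, 3] -> [3]
  satisfied 1 clause(s); 6 remain; assigned so far: [2]
unit clause [-1] forces x1=F; simplify:
  drop 1 from [-3, 1] -> [-3]
  drop 1 from [1, -4, -3] -> [-4, -3]
  satisfied 2 clause(s); 4 remain; assigned so far: [1, 2]
unit clause [-3] forces x3=F; simplify:
  drop 3 from [3] -> [] (empty!)
  satisfied 3 clause(s); 1 remain; assigned so far: [1, 2, 3]
CONFLICT (empty clause)

Answer: CONFLICT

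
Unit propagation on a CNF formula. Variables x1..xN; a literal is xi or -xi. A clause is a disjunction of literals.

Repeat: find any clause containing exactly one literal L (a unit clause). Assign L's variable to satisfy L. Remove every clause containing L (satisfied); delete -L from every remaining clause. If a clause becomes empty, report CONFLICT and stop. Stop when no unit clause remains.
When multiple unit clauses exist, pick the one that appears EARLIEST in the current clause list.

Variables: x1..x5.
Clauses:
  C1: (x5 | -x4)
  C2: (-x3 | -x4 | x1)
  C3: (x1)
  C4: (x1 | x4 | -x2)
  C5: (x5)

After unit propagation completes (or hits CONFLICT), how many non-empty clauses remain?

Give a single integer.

Answer: 0

Derivation:
unit clause [1] forces x1=T; simplify:
  satisfied 3 clause(s); 2 remain; assigned so far: [1]
unit clause [5] forces x5=T; simplify:
  satisfied 2 clause(s); 0 remain; assigned so far: [1, 5]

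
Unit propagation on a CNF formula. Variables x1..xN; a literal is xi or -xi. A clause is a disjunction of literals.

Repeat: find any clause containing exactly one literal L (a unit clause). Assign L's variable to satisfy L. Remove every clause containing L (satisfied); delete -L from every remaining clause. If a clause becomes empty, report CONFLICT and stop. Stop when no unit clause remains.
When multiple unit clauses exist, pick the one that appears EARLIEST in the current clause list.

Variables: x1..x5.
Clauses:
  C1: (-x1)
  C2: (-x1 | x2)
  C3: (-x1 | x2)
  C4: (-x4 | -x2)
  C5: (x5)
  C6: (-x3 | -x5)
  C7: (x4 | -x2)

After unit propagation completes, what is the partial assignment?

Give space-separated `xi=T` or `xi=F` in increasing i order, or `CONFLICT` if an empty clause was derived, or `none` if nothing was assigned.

Answer: x1=F x3=F x5=T

Derivation:
unit clause [-1] forces x1=F; simplify:
  satisfied 3 clause(s); 4 remain; assigned so far: [1]
unit clause [5] forces x5=T; simplify:
  drop -5 from [-3, -5] -> [-3]
  satisfied 1 clause(s); 3 remain; assigned so far: [1, 5]
unit clause [-3] forces x3=F; simplify:
  satisfied 1 clause(s); 2 remain; assigned so far: [1, 3, 5]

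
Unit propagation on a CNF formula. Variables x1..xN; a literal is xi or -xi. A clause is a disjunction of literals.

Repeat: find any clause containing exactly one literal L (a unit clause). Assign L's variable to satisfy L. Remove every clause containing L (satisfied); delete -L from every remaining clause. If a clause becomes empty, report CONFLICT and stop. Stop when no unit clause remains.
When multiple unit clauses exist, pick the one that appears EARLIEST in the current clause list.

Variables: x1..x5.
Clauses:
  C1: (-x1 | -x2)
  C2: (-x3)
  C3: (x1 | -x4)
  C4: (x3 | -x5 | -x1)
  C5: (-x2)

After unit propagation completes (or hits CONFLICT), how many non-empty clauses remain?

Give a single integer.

Answer: 2

Derivation:
unit clause [-3] forces x3=F; simplify:
  drop 3 from [3, -5, -1] -> [-5, -1]
  satisfied 1 clause(s); 4 remain; assigned so far: [3]
unit clause [-2] forces x2=F; simplify:
  satisfied 2 clause(s); 2 remain; assigned so far: [2, 3]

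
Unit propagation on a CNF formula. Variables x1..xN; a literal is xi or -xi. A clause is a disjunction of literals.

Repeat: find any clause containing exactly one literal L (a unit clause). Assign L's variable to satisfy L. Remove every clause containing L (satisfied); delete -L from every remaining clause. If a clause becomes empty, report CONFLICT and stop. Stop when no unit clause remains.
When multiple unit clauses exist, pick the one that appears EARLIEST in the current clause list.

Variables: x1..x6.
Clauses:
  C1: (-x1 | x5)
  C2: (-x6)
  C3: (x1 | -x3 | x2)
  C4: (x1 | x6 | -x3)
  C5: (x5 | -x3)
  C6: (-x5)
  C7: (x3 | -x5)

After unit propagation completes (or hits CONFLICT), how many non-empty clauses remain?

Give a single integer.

Answer: 0

Derivation:
unit clause [-6] forces x6=F; simplify:
  drop 6 from [1, 6, -3] -> [1, -3]
  satisfied 1 clause(s); 6 remain; assigned so far: [6]
unit clause [-5] forces x5=F; simplify:
  drop 5 from [-1, 5] -> [-1]
  drop 5 from [5, -3] -> [-3]
  satisfied 2 clause(s); 4 remain; assigned so far: [5, 6]
unit clause [-1] forces x1=F; simplify:
  drop 1 from [1, -3, 2] -> [-3, 2]
  drop 1 from [1, -3] -> [-3]
  satisfied 1 clause(s); 3 remain; assigned so far: [1, 5, 6]
unit clause [-3] forces x3=F; simplify:
  satisfied 3 clause(s); 0 remain; assigned so far: [1, 3, 5, 6]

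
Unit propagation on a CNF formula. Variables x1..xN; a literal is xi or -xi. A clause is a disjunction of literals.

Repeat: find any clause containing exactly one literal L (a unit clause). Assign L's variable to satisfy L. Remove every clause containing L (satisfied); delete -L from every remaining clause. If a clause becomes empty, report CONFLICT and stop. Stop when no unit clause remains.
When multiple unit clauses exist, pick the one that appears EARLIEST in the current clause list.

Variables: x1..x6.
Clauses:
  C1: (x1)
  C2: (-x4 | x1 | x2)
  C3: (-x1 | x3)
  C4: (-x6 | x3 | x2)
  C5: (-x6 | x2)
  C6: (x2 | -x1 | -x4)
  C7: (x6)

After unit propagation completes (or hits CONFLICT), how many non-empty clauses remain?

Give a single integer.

unit clause [1] forces x1=T; simplify:
  drop -1 from [-1, 3] -> [3]
  drop -1 from [2, -1, -4] -> [2, -4]
  satisfied 2 clause(s); 5 remain; assigned so far: [1]
unit clause [3] forces x3=T; simplify:
  satisfied 2 clause(s); 3 remain; assigned so far: [1, 3]
unit clause [6] forces x6=T; simplify:
  drop -6 from [-6, 2] -> [2]
  satisfied 1 clause(s); 2 remain; assigned so far: [1, 3, 6]
unit clause [2] forces x2=T; simplify:
  satisfied 2 clause(s); 0 remain; assigned so far: [1, 2, 3, 6]

Answer: 0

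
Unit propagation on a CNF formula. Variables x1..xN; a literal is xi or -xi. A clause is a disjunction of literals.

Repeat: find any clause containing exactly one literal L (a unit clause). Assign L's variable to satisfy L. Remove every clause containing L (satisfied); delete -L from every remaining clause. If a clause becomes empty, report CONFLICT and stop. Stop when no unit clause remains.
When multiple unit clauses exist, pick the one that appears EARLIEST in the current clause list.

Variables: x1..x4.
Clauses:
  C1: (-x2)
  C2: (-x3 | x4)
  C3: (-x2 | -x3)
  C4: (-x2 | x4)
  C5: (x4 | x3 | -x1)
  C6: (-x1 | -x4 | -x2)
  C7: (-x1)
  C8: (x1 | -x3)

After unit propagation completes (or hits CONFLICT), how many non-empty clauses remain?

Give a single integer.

unit clause [-2] forces x2=F; simplify:
  satisfied 4 clause(s); 4 remain; assigned so far: [2]
unit clause [-1] forces x1=F; simplify:
  drop 1 from [1, -3] -> [-3]
  satisfied 2 clause(s); 2 remain; assigned so far: [1, 2]
unit clause [-3] forces x3=F; simplify:
  satisfied 2 clause(s); 0 remain; assigned so far: [1, 2, 3]

Answer: 0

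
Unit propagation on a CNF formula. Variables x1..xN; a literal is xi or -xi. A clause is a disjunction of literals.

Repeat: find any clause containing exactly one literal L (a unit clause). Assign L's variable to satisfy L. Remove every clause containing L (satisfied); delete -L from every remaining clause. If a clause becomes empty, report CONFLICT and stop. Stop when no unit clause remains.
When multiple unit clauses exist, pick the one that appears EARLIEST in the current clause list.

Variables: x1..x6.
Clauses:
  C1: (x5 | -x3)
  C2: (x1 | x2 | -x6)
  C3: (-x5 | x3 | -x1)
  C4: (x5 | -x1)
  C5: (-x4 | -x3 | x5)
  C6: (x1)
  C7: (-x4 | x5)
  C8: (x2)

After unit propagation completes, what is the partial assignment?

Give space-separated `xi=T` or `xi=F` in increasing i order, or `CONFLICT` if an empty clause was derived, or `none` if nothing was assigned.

Answer: x1=T x2=T x3=T x5=T

Derivation:
unit clause [1] forces x1=T; simplify:
  drop -1 from [-5, 3, -1] -> [-5, 3]
  drop -1 from [5, -1] -> [5]
  satisfied 2 clause(s); 6 remain; assigned so far: [1]
unit clause [5] forces x5=T; simplify:
  drop -5 from [-5, 3] -> [3]
  satisfied 4 clause(s); 2 remain; assigned so far: [1, 5]
unit clause [3] forces x3=T; simplify:
  satisfied 1 clause(s); 1 remain; assigned so far: [1, 3, 5]
unit clause [2] forces x2=T; simplify:
  satisfied 1 clause(s); 0 remain; assigned so far: [1, 2, 3, 5]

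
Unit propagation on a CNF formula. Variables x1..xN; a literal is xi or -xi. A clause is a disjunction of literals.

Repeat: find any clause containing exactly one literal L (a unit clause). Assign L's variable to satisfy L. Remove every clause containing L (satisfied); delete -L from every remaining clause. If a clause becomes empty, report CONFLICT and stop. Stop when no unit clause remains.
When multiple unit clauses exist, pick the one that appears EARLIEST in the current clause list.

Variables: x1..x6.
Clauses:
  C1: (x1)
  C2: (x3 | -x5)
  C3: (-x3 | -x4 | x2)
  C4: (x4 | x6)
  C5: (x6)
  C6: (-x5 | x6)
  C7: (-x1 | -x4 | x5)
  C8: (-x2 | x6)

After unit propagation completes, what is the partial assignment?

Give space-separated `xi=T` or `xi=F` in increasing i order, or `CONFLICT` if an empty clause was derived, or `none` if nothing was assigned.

Answer: x1=T x6=T

Derivation:
unit clause [1] forces x1=T; simplify:
  drop -1 from [-1, -4, 5] -> [-4, 5]
  satisfied 1 clause(s); 7 remain; assigned so far: [1]
unit clause [6] forces x6=T; simplify:
  satisfied 4 clause(s); 3 remain; assigned so far: [1, 6]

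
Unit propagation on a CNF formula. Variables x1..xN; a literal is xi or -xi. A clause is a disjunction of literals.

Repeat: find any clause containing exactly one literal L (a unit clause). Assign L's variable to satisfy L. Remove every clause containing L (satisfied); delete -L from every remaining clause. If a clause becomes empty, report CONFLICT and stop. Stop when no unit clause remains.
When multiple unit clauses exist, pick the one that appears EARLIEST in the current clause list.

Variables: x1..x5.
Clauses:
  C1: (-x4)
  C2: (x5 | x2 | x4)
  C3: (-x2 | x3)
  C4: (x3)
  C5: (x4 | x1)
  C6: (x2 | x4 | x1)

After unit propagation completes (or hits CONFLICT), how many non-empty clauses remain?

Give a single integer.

Answer: 1

Derivation:
unit clause [-4] forces x4=F; simplify:
  drop 4 from [5, 2, 4] -> [5, 2]
  drop 4 from [4, 1] -> [1]
  drop 4 from [2, 4, 1] -> [2, 1]
  satisfied 1 clause(s); 5 remain; assigned so far: [4]
unit clause [3] forces x3=T; simplify:
  satisfied 2 clause(s); 3 remain; assigned so far: [3, 4]
unit clause [1] forces x1=T; simplify:
  satisfied 2 clause(s); 1 remain; assigned so far: [1, 3, 4]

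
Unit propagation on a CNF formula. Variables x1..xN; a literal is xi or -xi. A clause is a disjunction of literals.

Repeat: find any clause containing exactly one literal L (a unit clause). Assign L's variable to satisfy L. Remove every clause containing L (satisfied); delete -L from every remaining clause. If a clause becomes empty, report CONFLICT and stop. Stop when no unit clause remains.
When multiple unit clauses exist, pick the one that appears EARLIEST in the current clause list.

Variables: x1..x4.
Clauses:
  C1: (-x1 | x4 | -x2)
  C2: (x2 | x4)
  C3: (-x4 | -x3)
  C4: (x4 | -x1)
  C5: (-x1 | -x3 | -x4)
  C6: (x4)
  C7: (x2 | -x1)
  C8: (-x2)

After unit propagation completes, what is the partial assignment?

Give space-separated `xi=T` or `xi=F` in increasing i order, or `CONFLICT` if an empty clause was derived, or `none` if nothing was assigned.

unit clause [4] forces x4=T; simplify:
  drop -4 from [-4, -3] -> [-3]
  drop -4 from [-1, -3, -4] -> [-1, -3]
  satisfied 4 clause(s); 4 remain; assigned so far: [4]
unit clause [-3] forces x3=F; simplify:
  satisfied 2 clause(s); 2 remain; assigned so far: [3, 4]
unit clause [-2] forces x2=F; simplify:
  drop 2 from [2, -1] -> [-1]
  satisfied 1 clause(s); 1 remain; assigned so far: [2, 3, 4]
unit clause [-1] forces x1=F; simplify:
  satisfied 1 clause(s); 0 remain; assigned so far: [1, 2, 3, 4]

Answer: x1=F x2=F x3=F x4=T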